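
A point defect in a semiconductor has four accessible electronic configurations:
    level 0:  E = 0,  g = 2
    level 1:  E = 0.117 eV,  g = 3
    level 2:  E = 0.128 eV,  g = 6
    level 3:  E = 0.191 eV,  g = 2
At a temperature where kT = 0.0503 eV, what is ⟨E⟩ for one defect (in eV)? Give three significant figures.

Eᵢ/kT = 0, 2.3260, 2.5447, 3.7972.
Z = Σ gᵢe^(−Eᵢ/kT) = 2·e^(−0) + 3·e^(−2.3260) + 6·e^(−2.5447) + 2·e^(−3.7972) = 2.0000 + 0.29306 + 0.47098 + 0.044867 = 2.8089.
⟨E⟩ = Σ Eᵢ gᵢe^(−Eᵢ/kT) / Z = (0·2.0000 + 0.117·0.29306 + 0.128·0.47098 + 0.191·0.044867) / 2.8089 = 0.0367 eV.

0.0367 eV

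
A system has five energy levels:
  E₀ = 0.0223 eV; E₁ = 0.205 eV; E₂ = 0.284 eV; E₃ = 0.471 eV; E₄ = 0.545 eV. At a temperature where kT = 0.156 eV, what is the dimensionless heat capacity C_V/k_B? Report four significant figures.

0.7778

Eᵢ/kT = 0.142949, 1.31410, 1.82051, 3.01923, 3.49359.
Z = Σ e^(−Eᵢ/kT) = e^(−0.142949) + e^(−1.31410) + e^(−1.82051) + e^(−3.01923) + e^(−3.49359) = 0.866798 + 0.268716 + 0.161943 + 0.0488388 + 0.0303916 = 1.37669.
⟨E⟩ = 0.116202 eV, ⟨E²⟩ = 0.0324307 eV².
C_V/k_B = (⟨E²⟩ − ⟨E⟩²)/(kT)² = (0.0324307 − 0.0135029)/0.0243360 = 0.7778.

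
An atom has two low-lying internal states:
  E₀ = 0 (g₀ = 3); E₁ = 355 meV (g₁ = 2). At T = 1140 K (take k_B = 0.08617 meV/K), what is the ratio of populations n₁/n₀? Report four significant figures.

k_BT = 0.08617 × 1140 K = 98.2338 meV.
n₁/n₀ = (g₁/g₀) exp[−(E₁−E₀)/kT] = (2/3) × exp(−(355 meV)/(98.2338 meV)) = (2/3) × exp(-3.61383) = 0.01797.

0.01797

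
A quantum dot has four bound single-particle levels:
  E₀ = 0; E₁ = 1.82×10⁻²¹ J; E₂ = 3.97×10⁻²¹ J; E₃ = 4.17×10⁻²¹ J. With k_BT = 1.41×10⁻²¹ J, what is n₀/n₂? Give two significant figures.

17

n₀/n₂ = exp[−(E₀−E₂)/kT] = exp(−(-3.97 ×10⁻²¹ J)/(1.41 ×10⁻²¹ J)) = exp(2.816) = 17.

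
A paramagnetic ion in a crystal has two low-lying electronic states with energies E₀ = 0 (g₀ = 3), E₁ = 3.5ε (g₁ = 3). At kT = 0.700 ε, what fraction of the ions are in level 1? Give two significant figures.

Eᵢ/kT = 0, 5.000.
Z = Σ gᵢe^(−Eᵢ/kT) = 3·e^(−0) + 3·e^(−5.000) = 3.000 + 0.02021 = 3.020.
P₁ = g₁ e^(−E₁/kT) / Z = 0.02021/3.020 = 0.0067.

0.0067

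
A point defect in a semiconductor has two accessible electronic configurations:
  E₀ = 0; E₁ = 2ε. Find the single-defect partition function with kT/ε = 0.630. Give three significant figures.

Eᵢ/kT = 0, 3.1746.
Z = Σ e^(−Eᵢ/kT) = e^(−0) + e^(−3.1746) = 1.0000 + 0.041811 = 1.0418.

Z = 1.04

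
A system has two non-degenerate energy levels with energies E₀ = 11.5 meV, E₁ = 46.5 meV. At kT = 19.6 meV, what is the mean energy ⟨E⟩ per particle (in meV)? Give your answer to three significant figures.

16.5 meV

Eᵢ/kT = 0.58673, 2.3724.
Z = Σ e^(−Eᵢ/kT) = e^(−0.58673) + e^(−2.3724) = 0.55614 + 0.093257 = 0.64940.
⟨E⟩ = Σ Eᵢ e^(−Eᵢ/kT) / Z = (11.5·0.55614 + 46.5·0.093257) / 0.64940 = 16.5 meV.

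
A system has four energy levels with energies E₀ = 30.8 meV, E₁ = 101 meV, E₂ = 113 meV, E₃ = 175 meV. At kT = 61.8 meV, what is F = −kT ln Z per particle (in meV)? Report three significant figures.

-1.36 meV

Eᵢ/kT = 0.49838, 1.6343, 1.8285, 2.8317.
Z = Σ e^(−Eᵢ/kT) = e^(−0.49838) + e^(−1.6343) + e^(−1.8285) + e^(−2.8317) = 0.60751 + 0.19509 + 0.16065 + 0.058913 = 1.0222.
F = −kT ln Z = −61.8 × ln(1.0222) = −61.8 × 0.021957 = -1.36 meV.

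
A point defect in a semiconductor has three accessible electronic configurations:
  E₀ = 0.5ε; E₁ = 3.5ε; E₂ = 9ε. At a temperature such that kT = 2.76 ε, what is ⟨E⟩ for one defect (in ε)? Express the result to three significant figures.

1.51 ε

Eᵢ/kT = 0.18116, 1.2681, 3.2609.
Z = Σ e^(−Eᵢ/kT) = e^(−0.18116) + e^(−1.2681) + e^(−3.2609) = 0.83430 + 0.28137 + 0.038354 = 1.1540.
⟨E⟩ = Σ Eᵢ e^(−Eᵢ/kT) / Z = (0.5·0.83430 + 3.5·0.28137 + 9·0.038354) / 1.1540 = 1.51 ε.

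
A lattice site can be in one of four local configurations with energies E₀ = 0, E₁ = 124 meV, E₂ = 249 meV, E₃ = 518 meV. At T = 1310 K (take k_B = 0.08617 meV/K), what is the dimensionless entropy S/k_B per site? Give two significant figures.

0.83

k_BT = 0.08617 × 1310 K = 112.9 meV.
Eᵢ/kT = 0, 1.098, 2.205, 4.588.
Z = Σ e^(−Eᵢ/kT) = e^(−0) + e^(−1.098) + e^(−2.205) + e^(−4.588) = 1.000 + 0.3335 + 0.1103 + 0.01017 = 1.454.
⟨E⟩ = Σ EᵢPᵢ = 50.95 meV.
S/k_B = ln Z + ⟨E⟩/kT = ln(1.454) + 50.95/112.9 = 0.3743 + 0.4513 = 0.83.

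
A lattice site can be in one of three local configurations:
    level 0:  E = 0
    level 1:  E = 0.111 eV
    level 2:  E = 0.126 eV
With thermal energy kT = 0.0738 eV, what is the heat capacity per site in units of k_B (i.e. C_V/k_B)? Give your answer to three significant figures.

0.524

Eᵢ/kT = 0, 1.5041, 1.7073.
Z = Σ e^(−Eᵢ/kT) = e^(−0) + e^(−1.5041) + e^(−1.7073) = 1.0000 + 0.22222 + 0.18135 = 1.4036.
⟨E⟩ = 0.033853 eV, ⟨E²⟩ = 0.0040019 eV².
C_V/k_B = (⟨E²⟩ − ⟨E⟩²)/(kT)² = (0.0040019 − 0.0011460)/0.0054464 = 0.524.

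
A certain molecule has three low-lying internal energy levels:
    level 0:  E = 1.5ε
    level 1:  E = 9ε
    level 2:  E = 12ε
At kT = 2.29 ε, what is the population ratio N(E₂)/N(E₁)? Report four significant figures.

n₂/n₁ = exp[−(E₂−E₁)/kT] = exp(−(3ε)/(2.29ε)) = exp(-1.31004) = 0.2698.

0.2698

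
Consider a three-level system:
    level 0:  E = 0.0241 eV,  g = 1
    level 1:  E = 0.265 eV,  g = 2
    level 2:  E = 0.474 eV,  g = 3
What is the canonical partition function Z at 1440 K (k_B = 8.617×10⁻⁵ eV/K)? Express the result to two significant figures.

k_BT = 8.617×10⁻⁵ × 1440 K = 0.1241 eV.
Eᵢ/kT = 0.1942, 2.135, 3.820.
Z = Σ gᵢe^(−Eᵢ/kT) = 1·e^(−0.1942) + 2·e^(−2.135) + 3·e^(−3.820) = 0.8235 + 0.2365 + 0.06578 = 1.126.

Z = 1.1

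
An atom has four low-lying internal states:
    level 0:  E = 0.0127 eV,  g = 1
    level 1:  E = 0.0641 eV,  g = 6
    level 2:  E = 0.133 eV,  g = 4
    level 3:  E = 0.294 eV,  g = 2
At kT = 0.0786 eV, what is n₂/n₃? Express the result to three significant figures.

15.5

n₂/n₃ = (g₂/g₃) exp[−(E₂−E₃)/kT] = (4/2) × exp(−(-0.161 eV)/(0.0786 eV)) = (4/2) × exp(2.0483) = 15.5.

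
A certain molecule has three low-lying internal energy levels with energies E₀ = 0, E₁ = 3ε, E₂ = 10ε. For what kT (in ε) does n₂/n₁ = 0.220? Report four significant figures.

n₂/n₁ = exp[−(E₂−E₁)/kT] = 0.220.
⇒ (E₂−E₁)/kT = ln(1/0.220) = ln(4.54545) = 1.51413.
kT = 7ε / 1.51413 = 4.623 ε.

4.623 ε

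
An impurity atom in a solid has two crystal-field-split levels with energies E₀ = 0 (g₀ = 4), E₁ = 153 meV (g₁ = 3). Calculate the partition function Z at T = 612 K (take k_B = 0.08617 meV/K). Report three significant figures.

Z = 4.16

k_BT = 0.08617 × 612 K = 52.736 meV.
Eᵢ/kT = 0, 2.9012.
Z = Σ gᵢe^(−Eᵢ/kT) = 4·e^(−0) + 3·e^(−2.9012) = 4.0000 + 0.16487 = 4.1649.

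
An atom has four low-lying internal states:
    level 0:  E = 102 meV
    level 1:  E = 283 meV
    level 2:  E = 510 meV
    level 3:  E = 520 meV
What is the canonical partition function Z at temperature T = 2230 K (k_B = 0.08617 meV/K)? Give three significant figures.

k_BT = 0.08617 × 2230 K = 192.16 meV.
Eᵢ/kT = 0.53081, 1.4727, 2.6540, 2.7061.
Z = Σ e^(−Eᵢ/kT) = e^(−0.53081) + e^(−1.4727) + e^(−2.6540) + e^(−2.7061) = 0.58813 + 0.22931 + 0.070369 + 0.066797 = 0.95461.

Z = 0.955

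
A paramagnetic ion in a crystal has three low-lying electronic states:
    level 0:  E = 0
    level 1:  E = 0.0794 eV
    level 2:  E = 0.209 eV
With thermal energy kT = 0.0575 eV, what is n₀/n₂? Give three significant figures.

n₀/n₂ = exp[−(E₀−E₂)/kT] = exp(−(-0.209 eV)/(0.0575 eV)) = exp(3.6348) = 37.9.

37.9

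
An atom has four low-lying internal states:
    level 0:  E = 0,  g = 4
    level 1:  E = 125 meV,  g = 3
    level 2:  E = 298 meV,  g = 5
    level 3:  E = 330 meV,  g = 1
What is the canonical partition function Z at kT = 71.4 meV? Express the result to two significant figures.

Eᵢ/kT = 0, 1.751, 4.174, 4.622.
Z = Σ gᵢe^(−Eᵢ/kT) = 4·e^(−0) + 3·e^(−1.751) + 5·e^(−4.174) + 1·e^(−4.622) = 4.000 + 0.5208 + 0.07695 + 0.009833 = 4.608.

Z = 4.6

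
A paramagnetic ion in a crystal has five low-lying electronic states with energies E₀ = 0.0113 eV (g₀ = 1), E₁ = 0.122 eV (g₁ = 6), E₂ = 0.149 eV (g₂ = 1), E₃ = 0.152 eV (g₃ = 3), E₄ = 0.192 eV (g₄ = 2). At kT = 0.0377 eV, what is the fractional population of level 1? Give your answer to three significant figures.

Eᵢ/kT = 0.29973, 3.2361, 3.9523, 4.0318, 5.0928.
Z = Σ gᵢe^(−Eᵢ/kT) = 1·e^(−0.29973) + 6·e^(−3.2361) + 1·e^(−3.9523) + 3·e^(−4.0318) + 2·e^(−5.0928) = 0.74102 + 0.23590 + 0.019210 + 0.053227 + 0.012282 = 1.0616.
P₁ = g₁ e^(−E₁/kT) / Z = 0.23590/1.0616 = 0.222.

0.222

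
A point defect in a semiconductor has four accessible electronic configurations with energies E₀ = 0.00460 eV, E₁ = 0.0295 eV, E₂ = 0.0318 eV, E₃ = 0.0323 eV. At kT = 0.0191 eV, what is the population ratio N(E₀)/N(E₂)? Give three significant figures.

n₀/n₂ = exp[−(E₀−E₂)/kT] = exp(−(-0.02720 eV)/(0.0191 eV)) = exp(1.4241) = 4.15.

4.15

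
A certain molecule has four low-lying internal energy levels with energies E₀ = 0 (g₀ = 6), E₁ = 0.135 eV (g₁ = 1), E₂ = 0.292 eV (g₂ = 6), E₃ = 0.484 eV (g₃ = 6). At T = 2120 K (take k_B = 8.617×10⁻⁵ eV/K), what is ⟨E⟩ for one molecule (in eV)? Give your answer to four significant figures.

0.07690 eV

k_BT = 8.617×10⁻⁵ × 2120 K = 0.182680 eV.
Eᵢ/kT = 0, 0.738997, 1.59842, 2.64944.
Z = Σ gᵢe^(−Eᵢ/kT) = 6·e^(−0) + 1·e^(−0.738997) + 6·e^(−1.59842) + 6·e^(−2.64944) = 6.00000 + 0.477593 + 1.21329 + 0.424145 = 8.11503.
⟨E⟩ = Σ Eᵢ gᵢe^(−Eᵢ/kT) / Z = (0·6.00000 + 0.135·0.477593 + 0.292·1.21329 + 0.484·0.424145) / 8.11503 = 0.07690 eV.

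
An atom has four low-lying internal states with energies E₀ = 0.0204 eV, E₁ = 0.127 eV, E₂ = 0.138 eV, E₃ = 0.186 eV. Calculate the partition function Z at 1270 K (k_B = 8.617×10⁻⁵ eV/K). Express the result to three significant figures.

Z = 1.61

k_BT = 8.617×10⁻⁵ × 1270 K = 0.10944 eV.
Eᵢ/kT = 0.18640, 1.1605, 1.2610, 1.6996.
Z = Σ e^(−Eᵢ/kT) = e^(−0.18640) + e^(−1.1605) + e^(−1.2610) + e^(−1.6996) = 0.82994 + 0.31333 + 0.28337 + 0.18276 = 1.6094.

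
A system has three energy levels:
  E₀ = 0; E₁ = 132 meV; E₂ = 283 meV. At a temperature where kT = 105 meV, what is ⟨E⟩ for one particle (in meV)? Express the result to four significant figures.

Eᵢ/kT = 0, 1.25714, 2.69524.
Z = Σ e^(−Eᵢ/kT) = e^(−0) + e^(−1.25714) + e^(−2.69524) = 1.00000 + 0.284466 + 0.0675262 = 1.35199.
⟨E⟩ = Σ Eᵢ e^(−Eᵢ/kT) / Z = (0·1.00000 + 132·0.284466 + 283·0.0675262) / 1.35199 = 41.91 meV.

41.91 meV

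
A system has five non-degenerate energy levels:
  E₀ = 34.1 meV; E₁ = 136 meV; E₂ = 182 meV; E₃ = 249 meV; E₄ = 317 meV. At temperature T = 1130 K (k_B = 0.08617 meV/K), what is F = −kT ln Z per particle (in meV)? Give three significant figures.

k_BT = 0.08617 × 1130 K = 97.372 meV.
Eᵢ/kT = 0.35020, 1.3967, 1.8691, 2.5572, 3.2556.
Z = Σ e^(−Eᵢ/kT) = e^(−0.35020) + e^(−1.3967) + e^(−1.8691) + e^(−2.5572) + e^(−3.2556) = 0.70455 + 0.24741 + 0.15426 + 0.077521 + 0.038558 = 1.2223.
F = −kT ln Z = −97.372 × ln(1.2223) = −97.372 × 0.20073 = -19.5 meV.

-19.5 meV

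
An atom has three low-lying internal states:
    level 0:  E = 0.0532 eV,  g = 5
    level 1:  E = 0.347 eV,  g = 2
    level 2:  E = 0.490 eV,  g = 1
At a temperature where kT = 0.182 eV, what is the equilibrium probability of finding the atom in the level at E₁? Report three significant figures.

Eᵢ/kT = 0.29231, 1.9066, 2.6923.
Z = Σ gᵢe^(−Eᵢ/kT) = 5·e^(−0.29231) + 2·e^(−1.9066) + 1·e^(−2.6923) = 3.7327 + 0.29717 + 0.067725 = 4.0976.
P₁ = g₁ e^(−E₁/kT) / Z = 0.29717/4.0976 = 0.0725.

0.0725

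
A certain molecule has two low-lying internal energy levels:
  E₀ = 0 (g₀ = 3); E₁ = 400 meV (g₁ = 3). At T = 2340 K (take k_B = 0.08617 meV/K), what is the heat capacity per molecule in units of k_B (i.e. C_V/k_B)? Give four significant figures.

k_BT = 0.08617 × 2340 K = 201.638 meV.
Eᵢ/kT = 0, 1.98375.
Z = Σ gᵢe^(−Eᵢ/kT) = 3·e^(−0) + 3·e^(−1.98375) = 3.00000 + 0.412657 = 3.41266.
⟨E⟩ = 48.3678 meV, ⟨E²⟩ = 19347.1 meV².
C_V/k_B = (⟨E²⟩ − ⟨E⟩²)/(kT)² = (19347.1 − 2339.44)/40657.9 = 0.4183.

0.4183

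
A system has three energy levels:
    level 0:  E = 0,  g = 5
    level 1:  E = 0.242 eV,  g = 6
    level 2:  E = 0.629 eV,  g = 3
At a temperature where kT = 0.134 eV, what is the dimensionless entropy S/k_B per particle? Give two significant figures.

2.1

Eᵢ/kT = 0, 1.806, 4.694.
Z = Σ gᵢe^(−Eᵢ/kT) = 5·e^(−0) + 6·e^(−1.806) + 3·e^(−4.694) = 5.000 + 0.9859 + 0.02745 = 6.013.
⟨E⟩ = Σ EᵢPᵢ = 0.04255 eV.
S/k_B = ln Z + ⟨E⟩/kT = ln(6.013) + 0.04255/0.134 = 1.794 + 0.3175 = 2.1.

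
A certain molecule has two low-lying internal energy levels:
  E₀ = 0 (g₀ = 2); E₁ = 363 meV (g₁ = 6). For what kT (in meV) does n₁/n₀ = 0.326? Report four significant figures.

163.6 meV

n₁/n₀ = (g₁/g₀) exp[−(E₁−E₀)/kT] = 0.326.
⇒ (E₁−E₀)/kT = ln((6/2)/0.326) = ln(9.20245) = 2.21947.
kT = 363 meV / 2.21947 = 163.6 meV.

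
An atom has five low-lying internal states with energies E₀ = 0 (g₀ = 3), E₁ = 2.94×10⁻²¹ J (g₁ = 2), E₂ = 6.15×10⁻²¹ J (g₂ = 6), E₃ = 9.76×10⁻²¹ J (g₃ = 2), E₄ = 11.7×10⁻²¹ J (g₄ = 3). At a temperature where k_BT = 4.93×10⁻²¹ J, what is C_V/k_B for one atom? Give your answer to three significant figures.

0.502

Eᵢ/kT = 0, 0.59635, 1.2475, 1.9797, 2.3732.
Z = Σ gᵢe^(−Eᵢ/kT) = 3·e^(−0) + 2·e^(−0.59635) + 6·e^(−1.2475) + 2·e^(−1.9797) + 3·e^(−2.3732) = 3.0000 + 1.1016 + 1.7233 + 0.27622 + 0.27955 = 6.3807.
⟨E⟩ = 3.1037, ⟨E²⟩ = 21.828.
C_V/k_B = (⟨E²⟩ − ⟨E⟩²)/(kT)² = (21.828 − 9.6330)/24.305 = 0.502.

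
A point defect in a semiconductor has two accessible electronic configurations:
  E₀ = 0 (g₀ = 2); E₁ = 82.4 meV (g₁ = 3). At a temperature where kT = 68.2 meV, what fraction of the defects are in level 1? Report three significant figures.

Eᵢ/kT = 0, 1.2082.
Z = Σ gᵢe^(−Eᵢ/kT) = 2·e^(−0) + 3·e^(−1.2082) = 2.0000 + 0.89620 = 2.8962.
P₁ = g₁ e^(−E₁/kT) / Z = 0.89620/2.8962 = 0.309.

0.309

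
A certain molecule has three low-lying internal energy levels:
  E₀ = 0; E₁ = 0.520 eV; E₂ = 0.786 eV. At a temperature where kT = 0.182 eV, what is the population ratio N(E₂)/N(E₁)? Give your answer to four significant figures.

0.2319

n₂/n₁ = exp[−(E₂−E₁)/kT] = exp(−(0.266 eV)/(0.182 eV)) = exp(-1.46154) = 0.2319.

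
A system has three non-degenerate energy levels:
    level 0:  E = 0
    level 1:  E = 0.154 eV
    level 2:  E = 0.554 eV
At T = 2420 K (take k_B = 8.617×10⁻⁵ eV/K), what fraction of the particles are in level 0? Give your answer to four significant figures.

0.6460

k_BT = 8.617×10⁻⁵ × 2420 K = 0.208531 eV.
Eᵢ/kT = 0, 0.738499, 2.65668.
Z = Σ e^(−Eᵢ/kT) = e^(−0) + e^(−0.738499) + e^(−2.65668) = 1.00000 + 0.477831 + 0.0701808 = 1.54801.
P₀ = e^(−E₀/kT) / Z = 1.00000/1.54801 = 0.6460.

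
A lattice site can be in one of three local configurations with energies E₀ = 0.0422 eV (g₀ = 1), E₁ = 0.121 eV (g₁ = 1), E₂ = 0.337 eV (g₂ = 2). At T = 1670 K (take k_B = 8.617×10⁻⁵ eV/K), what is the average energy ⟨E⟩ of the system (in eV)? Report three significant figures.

k_BT = 8.617×10⁻⁵ × 1670 K = 0.14390 eV.
Eᵢ/kT = 0.29326, 0.84086, 2.3419.
Z = Σ gᵢe^(−Eᵢ/kT) = 1·e^(−0.29326) + 1·e^(−0.84086) + 2·e^(−2.3419) = 0.74583 + 0.43134 + 0.19229 = 1.3695.
⟨E⟩ = Σ Eᵢ gᵢe^(−Eᵢ/kT) / Z = (0.0422·0.74583 + 0.121·0.43134 + 0.337·0.19229) / 1.3695 = 0.108 eV.

0.108 eV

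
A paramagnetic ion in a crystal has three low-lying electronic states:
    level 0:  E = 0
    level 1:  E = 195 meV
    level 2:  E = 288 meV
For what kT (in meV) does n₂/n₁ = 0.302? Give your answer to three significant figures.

77.7 meV

n₂/n₁ = exp[−(E₂−E₁)/kT] = 0.302.
⇒ (E₂−E₁)/kT = ln(1/0.302) = ln(3.3113) = 1.1973.
kT = 93 meV / 1.1973 = 77.7 meV.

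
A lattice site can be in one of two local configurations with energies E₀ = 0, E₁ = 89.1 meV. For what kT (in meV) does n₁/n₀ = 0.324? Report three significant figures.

79.1 meV

n₁/n₀ = exp[−(E₁−E₀)/kT] = 0.324.
⇒ (E₁−E₀)/kT = ln(1/0.324) = ln(3.0864) = 1.1270.
kT = 89.1 meV / 1.1270 = 79.1 meV.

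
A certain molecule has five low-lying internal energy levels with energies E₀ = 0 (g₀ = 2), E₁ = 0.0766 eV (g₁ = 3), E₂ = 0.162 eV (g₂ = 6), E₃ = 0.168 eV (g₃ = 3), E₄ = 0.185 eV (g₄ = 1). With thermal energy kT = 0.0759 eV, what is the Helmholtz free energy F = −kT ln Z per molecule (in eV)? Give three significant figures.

Eᵢ/kT = 0, 1.0092, 2.1344, 2.2134, 2.4374.
Z = Σ gᵢe^(−Eᵢ/kT) = 2·e^(−0) + 3·e^(−1.0092) + 6·e^(−2.1344) + 3·e^(−2.2134) + 1·e^(−2.4374) = 2.0000 + 1.0935 + 0.70989 + 0.32798 + 0.087388 = 4.2188.
F = −kT ln Z = −0.0759 × ln(4.2188) = −0.0759 × 1.4396 = -0.109 eV.

-0.109 eV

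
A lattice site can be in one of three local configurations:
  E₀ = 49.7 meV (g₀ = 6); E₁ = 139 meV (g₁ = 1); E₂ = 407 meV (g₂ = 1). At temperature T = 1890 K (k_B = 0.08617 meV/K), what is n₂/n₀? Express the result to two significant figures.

0.019

k_BT = 0.08617 × 1890 K = 162.9 meV.
n₂/n₀ = (g₂/g₀) exp[−(E₂−E₀)/kT] = (1/6) × exp(−(357.3 meV)/(162.9 meV)) = (1/6) × exp(-2.193) = 0.019.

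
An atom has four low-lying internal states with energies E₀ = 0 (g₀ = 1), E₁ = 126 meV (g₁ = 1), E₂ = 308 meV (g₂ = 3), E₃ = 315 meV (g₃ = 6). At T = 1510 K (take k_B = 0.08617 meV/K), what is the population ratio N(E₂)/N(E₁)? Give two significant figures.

0.74

k_BT = 0.08617 × 1510 K = 130.1 meV.
n₂/n₁ = (g₂/g₁) exp[−(E₂−E₁)/kT] = (3/1) × exp(−(182 meV)/(130.1 meV)) = (3/1) × exp(-1.399) = 0.74.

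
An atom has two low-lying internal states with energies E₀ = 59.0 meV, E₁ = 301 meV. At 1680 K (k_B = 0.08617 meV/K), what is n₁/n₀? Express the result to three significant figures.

0.188

k_BT = 0.08617 × 1680 K = 144.77 meV.
n₁/n₀ = exp[−(E₁−E₀)/kT] = exp(−(242.0 meV)/(144.77 meV)) = exp(-1.6716) = 0.188.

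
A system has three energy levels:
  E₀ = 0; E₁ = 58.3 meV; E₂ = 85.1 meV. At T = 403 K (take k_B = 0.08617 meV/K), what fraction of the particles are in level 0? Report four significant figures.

0.7856

k_BT = 0.08617 × 403 K = 34.7265 meV.
Eᵢ/kT = 0, 1.67883, 2.45058.
Z = Σ e^(−Eᵢ/kT) = e^(−0) + e^(−1.67883) + e^(−2.45058) = 1.00000 + 0.186592 + 0.0862436 = 1.27284.
P₀ = e^(−E₀/kT) / Z = 1.00000/1.27284 = 0.7856.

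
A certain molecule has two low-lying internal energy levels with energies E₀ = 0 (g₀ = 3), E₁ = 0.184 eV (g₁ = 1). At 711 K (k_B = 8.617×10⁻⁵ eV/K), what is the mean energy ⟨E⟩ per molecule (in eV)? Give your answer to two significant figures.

0.0030 eV

k_BT = 8.617×10⁻⁵ × 711 K = 0.06127 eV.
Eᵢ/kT = 0, 3.003.
Z = Σ gᵢe^(−Eᵢ/kT) = 3·e^(−0) + 1·e^(−3.003) = 3.000 + 0.04964 = 3.050.
⟨E⟩ = Σ Eᵢ gᵢe^(−Eᵢ/kT) / Z = (0·3.000 + 0.184·0.04964) / 3.050 = 0.0030 eV.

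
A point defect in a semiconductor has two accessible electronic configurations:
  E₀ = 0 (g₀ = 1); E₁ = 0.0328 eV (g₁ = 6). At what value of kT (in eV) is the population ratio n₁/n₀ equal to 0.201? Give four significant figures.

n₁/n₀ = (g₁/g₀) exp[−(E₁−E₀)/kT] = 0.201.
⇒ (E₁−E₀)/kT = ln((6/1)/0.201) = ln(29.8507) = 3.39621.
kT = 0.0328 eV / 3.39621 = 0.009658 eV.

0.009658 eV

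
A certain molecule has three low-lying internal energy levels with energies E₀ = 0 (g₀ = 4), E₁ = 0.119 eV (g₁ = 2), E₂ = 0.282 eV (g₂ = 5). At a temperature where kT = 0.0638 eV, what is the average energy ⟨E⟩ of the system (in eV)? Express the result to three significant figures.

0.0123 eV

Eᵢ/kT = 0, 1.8652, 4.4201.
Z = Σ gᵢe^(−Eᵢ/kT) = 4·e^(−0) + 2·e^(−1.8652) + 5·e^(−4.4201) = 4.0000 + 0.30973 + 0.060165 = 4.3699.
⟨E⟩ = Σ Eᵢ gᵢe^(−Eᵢ/kT) / Z = (0·4.0000 + 0.119·0.30973 + 0.282·0.060165) / 4.3699 = 0.0123 eV.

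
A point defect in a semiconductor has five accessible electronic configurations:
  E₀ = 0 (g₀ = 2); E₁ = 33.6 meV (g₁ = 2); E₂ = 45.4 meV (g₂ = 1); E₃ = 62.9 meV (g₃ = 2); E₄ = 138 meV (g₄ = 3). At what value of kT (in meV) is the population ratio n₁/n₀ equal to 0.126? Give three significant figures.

n₁/n₀ = (g₁/g₀) exp[−(E₁−E₀)/kT] = 0.126.
⇒ (E₁−E₀)/kT = ln((2/2)/0.126) = ln(7.9365) = 2.0715.
kT = 33.6 meV / 2.0715 = 16.2 meV.

16.2 meV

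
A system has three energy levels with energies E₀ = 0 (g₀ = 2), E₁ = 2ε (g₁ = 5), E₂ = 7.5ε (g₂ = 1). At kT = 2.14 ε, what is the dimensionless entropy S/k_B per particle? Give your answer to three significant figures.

Eᵢ/kT = 0, 0.93458, 3.5047.
Z = Σ gᵢe^(−Eᵢ/kT) = 2·e^(−0) + 5·e^(−0.93458) + 1·e^(−3.5047) = 2.0000 + 1.9638 + 0.030056 = 3.9939.
⟨E⟩ = Σ EᵢPᵢ = 1.0398 ε.
S/k_B = ln Z + ⟨E⟩/kT = ln(3.9939) + 1.0398/2.14 = 1.3848 + 0.48589 = 1.87.

1.87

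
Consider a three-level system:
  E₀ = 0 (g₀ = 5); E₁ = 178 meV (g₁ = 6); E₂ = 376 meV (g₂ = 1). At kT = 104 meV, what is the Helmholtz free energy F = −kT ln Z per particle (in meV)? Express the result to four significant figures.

-188.2 meV

Eᵢ/kT = 0, 1.71154, 3.61538.
Z = Σ gᵢe^(−Eᵢ/kT) = 5·e^(−0) + 6·e^(−1.71154) + 1·e^(−3.61538) = 5.00000 + 1.08352 + 0.0269067 = 6.11043.
F = −kT ln Z = −104 × ln(6.11043) = −104 × 1.81000 = -188.2 meV.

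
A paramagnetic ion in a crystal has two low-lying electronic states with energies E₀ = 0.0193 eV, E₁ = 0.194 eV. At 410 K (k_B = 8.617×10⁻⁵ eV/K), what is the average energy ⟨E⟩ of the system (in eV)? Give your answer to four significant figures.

0.02054 eV

k_BT = 8.617×10⁻⁵ × 410 K = 0.0353297 eV.
Eᵢ/kT = 0.546283, 5.49113.
Z = Σ e^(−Eᵢ/kT) = e^(−0.546283) + e^(−5.49113) = 0.579098 + 0.00412318 = 0.583221.
⟨E⟩ = Σ Eᵢ e^(−Eᵢ/kT) / Z = (0.0193·0.579098 + 0.194·0.00412318) / 0.583221 = 0.02054 eV.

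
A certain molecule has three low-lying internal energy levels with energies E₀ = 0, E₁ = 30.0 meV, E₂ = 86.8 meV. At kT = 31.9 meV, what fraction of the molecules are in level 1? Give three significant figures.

0.268

Eᵢ/kT = 0, 0.94044, 2.7210.
Z = Σ e^(−Eᵢ/kT) = e^(−0) + e^(−0.94044) + e^(−2.7210) = 1.0000 + 0.39046 + 0.065809 = 1.4563.
P₁ = e^(−E₁/kT) / Z = 0.39046/1.4563 = 0.268.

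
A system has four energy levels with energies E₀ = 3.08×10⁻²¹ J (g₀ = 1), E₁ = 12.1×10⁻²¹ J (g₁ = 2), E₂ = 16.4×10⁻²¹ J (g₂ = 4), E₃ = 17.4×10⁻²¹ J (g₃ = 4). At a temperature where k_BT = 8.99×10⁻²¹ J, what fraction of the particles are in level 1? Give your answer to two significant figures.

Eᵢ/kT = 0.3426, 1.346, 1.824, 1.935.
Z = Σ gᵢe^(−Eᵢ/kT) = 1·e^(−0.3426) + 2·e^(−1.346) + 4·e^(−1.824) + 4·e^(−1.935) = 0.7099 + 0.5206 + 0.6455 + 0.5777 = 2.454.
P₁ = g₁ e^(−E₁/kT) / Z = 0.5206/2.454 = 0.21.

0.21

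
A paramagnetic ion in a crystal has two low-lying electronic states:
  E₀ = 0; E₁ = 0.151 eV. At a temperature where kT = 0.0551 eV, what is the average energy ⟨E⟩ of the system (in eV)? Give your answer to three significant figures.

Eᵢ/kT = 0, 2.7405.
Z = Σ e^(−Eᵢ/kT) = e^(−0) + e^(−2.7405) = 1.0000 + 0.064538 = 1.0645.
⟨E⟩ = Σ Eᵢ e^(−Eᵢ/kT) / Z = (0·1.0000 + 0.151·0.064538) / 1.0645 = 0.00915 eV.

0.00915 eV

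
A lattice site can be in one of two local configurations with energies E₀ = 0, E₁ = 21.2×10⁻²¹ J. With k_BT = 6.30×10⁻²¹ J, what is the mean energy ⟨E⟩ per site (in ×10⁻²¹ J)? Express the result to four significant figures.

Eᵢ/kT = 0, 3.36508.
Z = Σ e^(−Eᵢ/kT) = e^(−0) + e^(−3.36508) = 1.00000 + 0.0345593 = 1.03456.
⟨E⟩ = Σ Eᵢ e^(−Eᵢ/kT) / Z = (0·1.00000 + 21.2·0.0345593) / 1.03456 = 0.7082 ×10⁻²¹ J.

0.7082 ×10⁻²¹ J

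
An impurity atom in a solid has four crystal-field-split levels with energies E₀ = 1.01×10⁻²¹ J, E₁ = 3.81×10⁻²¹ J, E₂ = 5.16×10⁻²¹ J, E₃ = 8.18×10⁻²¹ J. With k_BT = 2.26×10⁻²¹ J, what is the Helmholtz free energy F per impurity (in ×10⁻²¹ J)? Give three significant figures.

Eᵢ/kT = 0.44690, 1.6858, 2.2832, 3.6195.
Z = Σ e^(−Eᵢ/kT) = e^(−0.44690) + e^(−1.6858) + e^(−2.2832) + e^(−3.6195) = 0.63961 + 0.18530 + 0.10196 + 0.026796 = 0.95367.
F = −kT ln Z = −2.26 × ln(0.95367) = −2.26 × -0.047438 = 0.107 ×10⁻²¹ J.

0.107 ×10⁻²¹ J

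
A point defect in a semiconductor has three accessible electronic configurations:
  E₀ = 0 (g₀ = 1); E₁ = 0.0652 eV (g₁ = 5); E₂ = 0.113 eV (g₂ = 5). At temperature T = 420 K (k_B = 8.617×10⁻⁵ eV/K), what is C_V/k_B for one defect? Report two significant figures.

k_BT = 8.617×10⁻⁵ × 420 K = 0.03619 eV.
Eᵢ/kT = 0, 1.802, 3.122.
Z = Σ gᵢe^(−Eᵢ/kT) = 1·e^(−0) + 5·e^(−1.802) + 5·e^(−3.122) = 1.000 + 0.8248 + 0.2203 = 2.045.
⟨E⟩ = 0.03847 eV, ⟨E²⟩ = 0.003090 eV².
C_V/k_B = (⟨E²⟩ − ⟨E⟩²)/(kT)² = (0.003090 − 0.001480)/0.001310 = 1.2.

1.2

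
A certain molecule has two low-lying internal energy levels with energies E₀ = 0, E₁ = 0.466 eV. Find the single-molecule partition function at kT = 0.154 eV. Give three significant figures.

Eᵢ/kT = 0, 3.0260.
Z = Σ e^(−Eᵢ/kT) = e^(−0) + e^(−3.0260) = 1.0000 + 0.048509 = 1.0485.

Z = 1.05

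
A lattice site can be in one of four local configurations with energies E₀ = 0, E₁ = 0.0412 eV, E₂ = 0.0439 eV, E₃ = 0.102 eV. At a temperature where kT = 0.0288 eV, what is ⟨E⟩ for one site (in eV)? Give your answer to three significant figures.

0.0151 eV

Eᵢ/kT = 0, 1.4306, 1.5243, 3.5417.
Z = Σ e^(−Eᵢ/kT) = e^(−0) + e^(−1.4306) + e^(−1.5243) + e^(−3.5417) = 1.0000 + 0.23917 + 0.21777 + 0.028964 = 1.4859.
⟨E⟩ = Σ Eᵢ e^(−Eᵢ/kT) / Z = (0·1.0000 + 0.0412·0.23917 + 0.0439·0.21777 + 0.102·0.028964) / 1.4859 = 0.0151 eV.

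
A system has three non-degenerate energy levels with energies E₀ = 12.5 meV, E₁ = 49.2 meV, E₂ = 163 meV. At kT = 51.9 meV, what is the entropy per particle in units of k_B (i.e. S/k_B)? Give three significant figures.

0.765

Eᵢ/kT = 0.24085, 0.94798, 3.1407.
Z = Σ e^(−Eᵢ/kT) = e^(−0.24085) + e^(−0.94798) + e^(−3.1407) = 0.78596 + 0.38752 + 0.043253 = 1.2167.
⟨E⟩ = Σ EᵢPᵢ = 29.540 meV.
S/k_B = ln Z + ⟨E⟩/kT = ln(1.2167) + 29.540/51.9 = 0.19614 + 0.56917 = 0.765.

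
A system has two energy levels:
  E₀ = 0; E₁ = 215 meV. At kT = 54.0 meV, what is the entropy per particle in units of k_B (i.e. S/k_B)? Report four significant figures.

0.09141

Eᵢ/kT = 0, 3.98148.
Z = Σ e^(−Eᵢ/kT) = e^(−0) + e^(−3.98148) = 1.00000 + 0.0186580 = 1.01866.
⟨E⟩ = Σ EᵢPᵢ = 3.93799 meV.
S/k_B = ln Z + ⟨E⟩/kT = ln(1.01866) + 3.93799/54.0 = 0.0184880 + 0.0729257 = 0.09141.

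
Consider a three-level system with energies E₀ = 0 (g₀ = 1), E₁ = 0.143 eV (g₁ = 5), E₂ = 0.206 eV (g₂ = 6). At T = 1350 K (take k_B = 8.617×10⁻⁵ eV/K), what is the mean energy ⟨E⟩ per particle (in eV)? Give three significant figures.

0.120 eV

k_BT = 8.617×10⁻⁵ × 1350 K = 0.11633 eV.
Eᵢ/kT = 0, 1.2293, 1.7708.
Z = Σ gᵢe^(−Eᵢ/kT) = 1·e^(−0) + 5·e^(−1.2293) + 6·e^(−1.7708) = 1.0000 + 1.4625 + 1.0212 = 3.4837.
⟨E⟩ = Σ Eᵢ gᵢe^(−Eᵢ/kT) / Z = (0·1.0000 + 0.143·1.4625 + 0.206·1.0212) / 3.4837 = 0.120 eV.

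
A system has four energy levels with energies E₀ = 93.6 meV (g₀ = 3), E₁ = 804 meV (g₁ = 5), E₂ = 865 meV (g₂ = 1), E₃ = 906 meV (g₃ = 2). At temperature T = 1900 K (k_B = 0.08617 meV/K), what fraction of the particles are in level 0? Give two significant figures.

k_BT = 0.08617 × 1900 K = 163.7 meV.
Eᵢ/kT = 0.5718, 4.911, 5.284, 5.535.
Z = Σ gᵢe^(−Eᵢ/kT) = 3·e^(−0.5718) + 5·e^(−4.911) + 1·e^(−5.284) + 2·e^(−5.535) = 1.694 + 0.03683 + 0.005072 + 0.007892 = 1.744.
P₀ = g₀ e^(−E₀/kT) / Z = 1.694/1.744 = 0.97.

0.97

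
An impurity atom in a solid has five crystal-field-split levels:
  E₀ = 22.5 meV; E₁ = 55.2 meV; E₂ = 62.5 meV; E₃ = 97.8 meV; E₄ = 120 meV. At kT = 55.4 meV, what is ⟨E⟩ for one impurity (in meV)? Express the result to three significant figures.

52.3 meV

Eᵢ/kT = 0.40614, 0.99639, 1.1282, 1.7653, 2.1661.
Z = Σ e^(−Eᵢ/kT) = e^(−0.40614) + e^(−0.99639) + e^(−1.1282) + e^(−1.7653) + e^(−2.1661) = 0.66622 + 0.36921 + 0.32362 + 0.17114 + 0.11462 = 1.6448.
⟨E⟩ = Σ Eᵢ e^(−Eᵢ/kT) / Z = (22.5·0.66622 + 55.2·0.36921 + 62.5·0.32362 + 97.8·0.17114 + 120·0.11462) / 1.6448 = 52.3 meV.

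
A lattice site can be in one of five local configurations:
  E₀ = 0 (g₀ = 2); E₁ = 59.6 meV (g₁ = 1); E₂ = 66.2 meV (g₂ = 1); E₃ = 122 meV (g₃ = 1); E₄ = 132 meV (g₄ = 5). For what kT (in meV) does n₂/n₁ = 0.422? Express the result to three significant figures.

n₂/n₁ = (g₂/g₁) exp[−(E₂−E₁)/kT] = 0.422.
⇒ (E₂−E₁)/kT = ln((1/1)/0.422) = ln(2.3697) = 0.86276.
kT = 6.6 meV / 0.86276 = 7.65 meV.

7.65 meV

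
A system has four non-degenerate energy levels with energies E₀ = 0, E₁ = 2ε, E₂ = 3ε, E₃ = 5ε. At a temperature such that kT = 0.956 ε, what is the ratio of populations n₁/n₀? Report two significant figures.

0.12

n₁/n₀ = exp[−(E₁−E₀)/kT] = exp(−(2ε)/(0.956ε)) = exp(-2.092) = 0.12.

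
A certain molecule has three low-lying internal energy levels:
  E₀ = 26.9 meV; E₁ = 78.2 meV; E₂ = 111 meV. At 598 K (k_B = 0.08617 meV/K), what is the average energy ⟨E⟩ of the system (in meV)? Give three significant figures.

49.5 meV

k_BT = 0.08617 × 598 K = 51.530 meV.
Eᵢ/kT = 0.52203, 1.5176, 2.1541.
Z = Σ e^(−Eᵢ/kT) = e^(−0.52203) + e^(−1.5176) + e^(−2.1541) = 0.59331 + 0.21924 + 0.11601 = 0.92856.
⟨E⟩ = Σ Eᵢ e^(−Eᵢ/kT) / Z = (26.9·0.59331 + 78.2·0.21924 + 111·0.11601) / 0.92856 = 49.5 meV.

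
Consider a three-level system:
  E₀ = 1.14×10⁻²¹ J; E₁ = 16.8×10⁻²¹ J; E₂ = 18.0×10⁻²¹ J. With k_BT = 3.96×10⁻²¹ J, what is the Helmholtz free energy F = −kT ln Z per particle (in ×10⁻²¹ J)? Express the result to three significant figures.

1.01 ×10⁻²¹ J

Eᵢ/kT = 0.28788, 4.2424, 4.5455.
Z = Σ e^(−Eᵢ/kT) = e^(−0.28788) + e^(−4.2424) + e^(−4.5455) = 0.74985 + 0.014373 + 0.010615 = 0.77484.
F = −kT ln Z = −3.96 × ln(0.77484) = −3.96 × -0.25510 = 1.01 ×10⁻²¹ J.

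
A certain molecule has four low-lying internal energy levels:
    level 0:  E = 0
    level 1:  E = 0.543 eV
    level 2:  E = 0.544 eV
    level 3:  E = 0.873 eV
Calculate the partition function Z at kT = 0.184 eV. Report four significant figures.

Z = 1.113

Eᵢ/kT = 0, 2.95109, 2.95652, 4.74457.
Z = Σ e^(−Eᵢ/kT) = e^(−0) + e^(−2.95109) + e^(−2.95652) + e^(−4.74457) = 1.00000 + 0.0522827 + 0.0519996 + 0.00869880 = 1.11298.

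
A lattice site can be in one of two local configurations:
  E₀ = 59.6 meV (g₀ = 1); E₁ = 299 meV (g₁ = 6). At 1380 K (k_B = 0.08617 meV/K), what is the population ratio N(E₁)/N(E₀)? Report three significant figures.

k_BT = 0.08617 × 1380 K = 118.91 meV.
n₁/n₀ = (g₁/g₀) exp[−(E₁−E₀)/kT] = (6/1) × exp(−(239.4 meV)/(118.91 meV)) = (6/1) × exp(-2.0133) = 0.801.

0.801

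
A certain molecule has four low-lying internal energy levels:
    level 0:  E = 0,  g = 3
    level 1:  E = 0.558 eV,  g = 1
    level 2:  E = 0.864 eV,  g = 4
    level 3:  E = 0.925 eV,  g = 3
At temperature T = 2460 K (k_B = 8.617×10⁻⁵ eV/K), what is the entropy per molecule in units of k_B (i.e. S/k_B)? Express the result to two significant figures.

k_BT = 8.617×10⁻⁵ × 2460 K = 0.2120 eV.
Eᵢ/kT = 0, 2.632, 4.075, 4.363.
Z = Σ gᵢe^(−Eᵢ/kT) = 3·e^(−0) + 1·e^(−2.632) + 4·e^(−4.075) + 3·e^(−4.363) = 3.000 + 0.07193 + 0.06797 + 0.03822 = 3.178.
⟨E⟩ = Σ EᵢPᵢ = 0.04223 eV.
S/k_B = ln Z + ⟨E⟩/kT = ln(3.178) + 0.04223/0.2120 = 1.156 + 0.1992 = 1.4.

1.4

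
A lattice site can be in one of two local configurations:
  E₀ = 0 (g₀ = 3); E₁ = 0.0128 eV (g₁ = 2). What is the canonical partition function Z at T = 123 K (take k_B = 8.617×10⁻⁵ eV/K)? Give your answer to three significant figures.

k_BT = 8.617×10⁻⁵ × 123 K = 0.010599 eV.
Eᵢ/kT = 0, 1.2077.
Z = Σ gᵢe^(−Eᵢ/kT) = 3·e^(−0) + 2·e^(−1.2077) = 3.0000 + 0.59777 = 3.5978.

Z = 3.60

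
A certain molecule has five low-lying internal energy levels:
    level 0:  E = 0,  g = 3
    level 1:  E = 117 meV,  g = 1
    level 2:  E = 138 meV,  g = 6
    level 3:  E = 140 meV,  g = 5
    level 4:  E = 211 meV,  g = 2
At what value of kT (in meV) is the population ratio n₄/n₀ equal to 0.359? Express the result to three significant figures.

341 meV

n₄/n₀ = (g₄/g₀) exp[−(E₄−E₀)/kT] = 0.359.
⇒ (E₄−E₀)/kT = ln((2/3)/0.359) = ln(1.8570) = 0.61896.
kT = 211 meV / 0.61896 = 341 meV.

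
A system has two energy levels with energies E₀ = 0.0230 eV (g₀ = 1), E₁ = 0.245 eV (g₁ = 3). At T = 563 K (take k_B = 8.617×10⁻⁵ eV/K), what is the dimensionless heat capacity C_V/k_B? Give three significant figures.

0.609

k_BT = 8.617×10⁻⁵ × 563 K = 0.048514 eV.
Eᵢ/kT = 0.47409, 5.0501.
Z = Σ gᵢe^(−Eᵢ/kT) = 1·e^(−0.47409) + 3·e^(−5.0501) = 0.62245 + 0.019226 = 0.64168.
⟨E⟩ = 0.029651 eV, ⟨E²⟩ = 0.0023116 eV².
C_V/k_B = (⟨E²⟩ − ⟨E⟩²)/(kT)² = (0.0023116 − 0.00087918)/0.0023536 = 0.609.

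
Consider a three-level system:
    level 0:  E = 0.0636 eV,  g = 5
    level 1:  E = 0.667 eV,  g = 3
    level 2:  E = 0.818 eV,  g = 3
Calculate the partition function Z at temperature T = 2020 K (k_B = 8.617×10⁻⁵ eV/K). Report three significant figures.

Z = 3.56

k_BT = 8.617×10⁻⁵ × 2020 K = 0.17406 eV.
Eᵢ/kT = 0.36539, 3.8320, 4.6995.
Z = Σ gᵢe^(−Eᵢ/kT) = 5·e^(−0.36539) + 3·e^(−3.8320) + 3·e^(−4.6995) = 3.4696 + 0.064999 + 0.027299 = 3.5619.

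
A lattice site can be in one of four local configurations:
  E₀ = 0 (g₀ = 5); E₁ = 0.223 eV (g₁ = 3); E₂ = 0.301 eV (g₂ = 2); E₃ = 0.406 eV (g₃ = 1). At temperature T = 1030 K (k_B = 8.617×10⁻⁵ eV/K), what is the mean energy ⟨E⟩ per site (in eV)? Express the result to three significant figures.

0.0148 eV

k_BT = 8.617×10⁻⁵ × 1030 K = 0.088755 eV.
Eᵢ/kT = 0, 2.5125, 3.3914, 4.5744.
Z = Σ gᵢe^(−Eᵢ/kT) = 5·e^(−0) + 3·e^(−2.5125) + 2·e^(−3.3914) + 1·e^(−4.5744) = 5.0000 + 0.24320 + 0.067323 + 0.010312 = 5.3208.
⟨E⟩ = Σ Eᵢ gᵢe^(−Eᵢ/kT) / Z = (0·5.0000 + 0.223·0.24320 + 0.301·0.067323 + 0.406·0.010312) / 5.3208 = 0.0148 eV.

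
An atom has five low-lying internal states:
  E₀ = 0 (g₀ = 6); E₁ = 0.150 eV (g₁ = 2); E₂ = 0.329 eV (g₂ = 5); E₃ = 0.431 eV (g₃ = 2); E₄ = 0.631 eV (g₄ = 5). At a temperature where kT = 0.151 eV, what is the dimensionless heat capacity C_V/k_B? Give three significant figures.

Eᵢ/kT = 0, 0.99338, 2.1788, 2.8543, 4.1788.
Z = Σ gᵢe^(−Eᵢ/kT) = 6·e^(−0) + 2·e^(−0.99338) + 5·e^(−2.1788) + 2·e^(−2.8543) + 5·e^(−4.1788) = 6.0000 + 0.74065 + 0.56589 + 0.11519 + 0.076584 = 7.4983.
⟨E⟩ = 0.052712 eV, ⟨E²⟩ = 0.017312 eV².
C_V/k_B = (⟨E²⟩ − ⟨E⟩²)/(kT)² = (0.017312 − 0.0027786)/0.022801 = 0.637.

0.637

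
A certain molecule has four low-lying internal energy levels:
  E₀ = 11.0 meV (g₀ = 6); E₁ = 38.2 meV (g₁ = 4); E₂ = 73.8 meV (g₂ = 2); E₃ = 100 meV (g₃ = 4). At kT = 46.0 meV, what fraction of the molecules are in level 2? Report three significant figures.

Eᵢ/kT = 0.23913, 0.83043, 1.6043, 2.1739.
Z = Σ gᵢe^(−Eᵢ/kT) = 6·e^(−0.23913) + 4·e^(−0.83043) + 2·e^(−1.6043) + 4·e^(−2.1739) = 4.7239 + 1.7434 + 0.40206 + 0.45493 = 7.3243.
P₂ = g₂ e^(−E₂/kT) / Z = 0.40206/7.3243 = 0.0549.

0.0549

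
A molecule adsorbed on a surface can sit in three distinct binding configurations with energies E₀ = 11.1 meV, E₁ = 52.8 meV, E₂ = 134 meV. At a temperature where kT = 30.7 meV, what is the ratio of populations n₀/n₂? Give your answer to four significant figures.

n₀/n₂ = exp[−(E₀−E₂)/kT] = exp(−(-122.9 meV)/(30.7 meV)) = exp(4.00326) = 54.78.

54.78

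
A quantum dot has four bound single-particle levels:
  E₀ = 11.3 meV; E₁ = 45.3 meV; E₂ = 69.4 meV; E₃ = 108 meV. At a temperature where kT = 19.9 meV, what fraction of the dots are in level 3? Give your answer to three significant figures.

Eᵢ/kT = 0.56784, 2.2764, 3.4874, 5.4271.
Z = Σ e^(−Eᵢ/kT) = e^(−0.56784) + e^(−2.2764) + e^(−3.4874) + e^(−5.4271) = 0.56675 + 0.10265 + 0.030580 + 0.0043958 = 0.70438.
P₃ = e^(−E₃/kT) / Z = 0.0043958/0.70438 = 0.00624.

0.00624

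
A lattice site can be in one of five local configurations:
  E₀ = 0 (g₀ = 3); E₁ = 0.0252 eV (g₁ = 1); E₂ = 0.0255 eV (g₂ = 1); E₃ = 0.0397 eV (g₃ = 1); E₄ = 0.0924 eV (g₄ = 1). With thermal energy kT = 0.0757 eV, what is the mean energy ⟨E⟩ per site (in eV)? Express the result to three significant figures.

Eᵢ/kT = 0, 0.33289, 0.33686, 0.52444, 1.2206.
Z = Σ gᵢe^(−Eᵢ/kT) = 3·e^(−0) + 1·e^(−0.33289) + 1·e^(−0.33686) + 1·e^(−0.52444) + 1·e^(−1.2206) = 3.0000 + 0.71685 + 0.71401 + 0.59189 + 0.29505 = 5.3178.
⟨E⟩ = Σ Eᵢ gᵢe^(−Eᵢ/kT) / Z = (0·3.0000 + 0.0252·0.71685 + 0.0255·0.71401 + 0.0397·0.59189 + 0.0924·0.29505) / 5.3178 = 0.0164 eV.

0.0164 eV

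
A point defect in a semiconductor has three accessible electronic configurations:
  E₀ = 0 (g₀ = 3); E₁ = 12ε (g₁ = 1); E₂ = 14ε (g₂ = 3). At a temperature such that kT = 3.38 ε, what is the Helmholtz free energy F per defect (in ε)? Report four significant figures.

-3.798 ε

Eᵢ/kT = 0, 3.55030, 4.14201.
Z = Σ gᵢe^(−Eᵢ/kT) = 3·e^(−0) + 1·e^(−3.55030) + 3·e^(−4.14201) = 3.00000 + 0.0287160 + 0.0476726 = 3.07639.
F = −kT ln Z = −3.38 × ln(3.07639) = −3.38 × 1.12376 = -3.798 ε.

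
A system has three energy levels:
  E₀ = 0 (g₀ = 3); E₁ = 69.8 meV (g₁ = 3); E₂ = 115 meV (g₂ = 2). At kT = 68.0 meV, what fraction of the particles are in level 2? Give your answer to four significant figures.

0.08296

Eᵢ/kT = 0, 1.02647, 1.69118.
Z = Σ gᵢe^(−Eᵢ/kT) = 3·e^(−0) + 3·e^(−1.02647) + 2·e^(−1.69118) = 3.00000 + 1.07481 + 0.368604 = 4.44341.
P₂ = g₂ e^(−E₂/kT) / Z = 0.368604/4.44341 = 0.08296.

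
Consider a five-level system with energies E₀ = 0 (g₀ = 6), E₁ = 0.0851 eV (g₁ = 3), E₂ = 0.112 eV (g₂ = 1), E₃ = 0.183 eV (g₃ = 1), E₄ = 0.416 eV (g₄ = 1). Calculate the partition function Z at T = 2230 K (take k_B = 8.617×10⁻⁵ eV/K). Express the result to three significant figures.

k_BT = 8.617×10⁻⁵ × 2230 K = 0.19216 eV.
Eᵢ/kT = 0, 0.44286, 0.58285, 0.95233, 2.1649.
Z = Σ gᵢe^(−Eᵢ/kT) = 6·e^(−0) + 3·e^(−0.44286) + 1·e^(−0.58285) + 1·e^(−0.95233) + 1·e^(−2.1649) = 6.0000 + 1.9266 + 0.55830 + 0.38584 + 0.11476 = 8.9855.

Z = 8.99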